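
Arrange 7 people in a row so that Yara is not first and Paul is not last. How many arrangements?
By inclusion-exclusion: 7! - 2×(7-1)! + (7-2)! = 5040 - 1440 + 120 = 3720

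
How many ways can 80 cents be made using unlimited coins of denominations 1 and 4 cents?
Coefficient of x^80 in 1/(1-x^1) · 1/(1-x^4). Use j coins of 4 for j = 0..⌊80/4⌋ = 20, the rest in 1s: 20 + 1 = 21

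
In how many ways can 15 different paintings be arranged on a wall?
15! = 1307674368000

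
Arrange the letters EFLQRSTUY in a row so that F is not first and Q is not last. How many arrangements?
By inclusion-exclusion: 9! - 2×(9-1)! + (9-2)! = 362880 - 80640 + 5040 = 287280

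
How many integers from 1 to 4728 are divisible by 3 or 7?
⌊4728/3⌋ + ⌊4728/7⌋ - ⌊4728/21⌋ = 1576 + 675 - 225 = 2026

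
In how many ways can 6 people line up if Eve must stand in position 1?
Fix one position: (6-1)! = 120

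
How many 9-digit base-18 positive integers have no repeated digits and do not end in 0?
Last digit: 17 nonzero choices. First digit: 16 (nonzero, ≠last). Middle 7: P(16,7) = 57657600. Total = 15682867200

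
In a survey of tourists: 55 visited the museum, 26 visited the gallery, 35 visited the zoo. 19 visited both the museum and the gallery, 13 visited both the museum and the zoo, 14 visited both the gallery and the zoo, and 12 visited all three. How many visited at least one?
|A∪B∪C| = 55+26+35-19-13-14+12 = 82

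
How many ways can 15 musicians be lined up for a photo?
15! = 1307674368000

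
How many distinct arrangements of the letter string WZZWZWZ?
7! / (3! × 4!) = 35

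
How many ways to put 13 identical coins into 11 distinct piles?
C(13+11-1, 11-1) = C(23, 10) = 1144066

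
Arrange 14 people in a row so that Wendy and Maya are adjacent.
Treat as block: (14-1)! × 2! = 6227020800 × 2 = 12454041600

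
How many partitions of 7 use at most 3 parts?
By conjugation, equals partitions of 7 into parts ≤ 3. Let r_j(i) = number of partitions of i into parts ≤ j, for i = 0..7. r_1(i) = 1 for all i; r_j(i) = r_{j-1}(i) + r_j(i-j). Rows j = 2..3: ≤2: 1 1 2 2 3 3 4 4; ≤3: 1 1 2 3 4 5 7 8. r_3(7) = 8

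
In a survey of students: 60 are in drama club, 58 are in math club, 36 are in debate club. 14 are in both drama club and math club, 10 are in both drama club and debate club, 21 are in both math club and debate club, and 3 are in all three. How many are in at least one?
|A∪B∪C| = 60+58+36-14-10-21+3 = 112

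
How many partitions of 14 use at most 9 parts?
By conjugation, equals partitions of 14 into parts ≤ 9. Let r_j(i) = number of partitions of i into parts ≤ j, for i = 0..14. r_1(i) = 1 for all i; r_j(i) = r_{j-1}(i) + r_j(i-j). Rows j = 2..9: ≤2: 1 1 2 2 3 3 4 4 5 5 6 6 7 7 8; ≤3: 1 1 2 3 4 5 7 8 10 12 14 16 19 21 24; ≤4: 1 1 2 3 5 6 9 11 15 18 23 27 34 39 47; ≤5: 1 1 2 3 5 7 10 13 18 23 30 37 47 57 70; ≤6: 1 1 2 3 5 7 11 14 20 26 35 44 58 71 90; ≤7: 1 1 2 3 5 7 11 15 21 28 38 49 65 82 105; ≤8: 1 1 2 3 5 7 11 15 22 29 40 52 70 89 116; ≤9: 1 1 2 3 5 7 11 15 22 30 41 54 73 94 123. r_9(14) = 123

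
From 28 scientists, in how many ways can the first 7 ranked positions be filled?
P(28,7) = 28!/(28-7)! = 5967561600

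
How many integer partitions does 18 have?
Pentagonal recurrence p(n) = p(n-1) + p(n-2) - p(n-5) - p(n-7) + p(n-12) + p(n-15) - ... gives p(0..17) = 1, 1, 2, 3, 5, 7, 11, 15, 22, 30, 42, 56, 77, 101, 135, 176, 231, 297. p(18) = p(17) + p(16) - p(13) - p(11) + p(6) + p(3) = 297 + 231 - 101 - 56 + 11 + 3 = 385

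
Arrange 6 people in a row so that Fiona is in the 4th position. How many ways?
Fix one position: (6-1)! = 120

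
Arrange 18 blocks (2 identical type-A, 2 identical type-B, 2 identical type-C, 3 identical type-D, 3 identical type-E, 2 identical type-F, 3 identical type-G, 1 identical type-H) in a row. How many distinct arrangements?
18! / (2! × 2! × 2! × 3! × 3! × 2! × 3! × 1!) = 1852538688000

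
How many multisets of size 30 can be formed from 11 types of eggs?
C(30+11-1, 11-1) = C(40, 10) = 847660528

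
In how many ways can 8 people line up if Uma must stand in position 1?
Fix one position: (8-1)! = 5040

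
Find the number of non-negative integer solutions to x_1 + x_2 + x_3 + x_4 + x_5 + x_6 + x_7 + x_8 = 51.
C(51+8-1, 8-1) = C(58, 7) = 300674088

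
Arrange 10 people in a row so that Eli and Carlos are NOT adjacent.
Total - adjacent = 10! - (10-1)!×2 = 3628800 - 725760 = 2903040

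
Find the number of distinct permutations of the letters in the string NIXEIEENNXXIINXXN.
17! / (5! × 4! × 5! × 3!) = 171531360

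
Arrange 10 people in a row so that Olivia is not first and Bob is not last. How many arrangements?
By inclusion-exclusion: 10! - 2×(10-1)! + (10-2)! = 3628800 - 725760 + 40320 = 2943360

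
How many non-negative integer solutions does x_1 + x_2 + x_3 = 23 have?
C(23+3-1, 3-1) = C(25, 2) = 300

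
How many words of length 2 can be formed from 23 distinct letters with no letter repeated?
P(23,2) = 23!/(23-2)! = 506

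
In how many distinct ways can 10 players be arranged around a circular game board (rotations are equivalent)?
Circular: fix one position, arrange the rest. (10-1)! = 362880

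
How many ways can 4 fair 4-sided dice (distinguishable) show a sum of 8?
Coefficient of x^8 in (x + x² + ... + x^4)^4. By inclusion-exclusion on dice exceeding 4: Σ_j (-1)^j C(4,j)·C(8-1-4j, 3) = C(4,0)·C(7,3) - C(4,1)·C(3,3) = 1·35 - 4·1 = 31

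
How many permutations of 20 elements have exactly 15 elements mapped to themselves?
Choose the 15 fixed points C(20,15) = 15504, derange the rest: !5 = Σ_{j=0}^{5} (-1)^j·5!/j! = 120 - 120 + 60 - 20 + 5 - 1 = 44. Product = 15504 × 44 = 682176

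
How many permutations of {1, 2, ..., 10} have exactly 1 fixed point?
Choose the 1 fixed point C(10,1) = 10, derange the rest: !9 = Σ_{j=0}^{9} (-1)^j·9!/j! = 362880 - 362880 + 181440 - 60480 + 15120 - 3024 + 504 - 72 + 9 - 1 = 133496. Product = 10 × 133496 = 1334960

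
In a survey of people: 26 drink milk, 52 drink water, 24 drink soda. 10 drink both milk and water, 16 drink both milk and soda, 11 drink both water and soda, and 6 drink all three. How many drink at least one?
|A∪B∪C| = 26+52+24-10-16-11+6 = 71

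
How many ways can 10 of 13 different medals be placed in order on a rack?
P(13,10) = 13!/(13-10)! = 1037836800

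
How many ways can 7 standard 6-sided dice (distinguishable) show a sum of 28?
Coefficient of x^28 in (x + x² + ... + x^6)^7. By inclusion-exclusion on dice exceeding 6: Σ_j (-1)^j C(7,j)·C(28-1-6j, 6) = C(7,0)·C(27,6) - C(7,1)·C(21,6) + C(7,2)·C(15,6) - C(7,3)·C(9,6) = 1·296010 - 7·54264 + 21·5005 - 35·84 = 18327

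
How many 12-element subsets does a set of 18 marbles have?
C(18,12) = 18!/(12!×6!) = 18564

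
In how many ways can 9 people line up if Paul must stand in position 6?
Fix one position: (9-1)! = 40320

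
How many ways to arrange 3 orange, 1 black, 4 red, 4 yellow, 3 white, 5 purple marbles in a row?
20! / (3! × 1! × 4! × 4! × 3! × 5!) = 977728752000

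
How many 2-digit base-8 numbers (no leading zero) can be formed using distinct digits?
First digit: 7 choices (nonzero). Then descending: 7 × 7 = 49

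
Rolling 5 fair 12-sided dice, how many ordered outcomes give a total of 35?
Coefficient of x^35 in (x + x² + ... + x^12)^5. By inclusion-exclusion on dice exceeding 12: Σ_j (-1)^j C(5,j)·C(35-1-12j, 4) = C(5,0)·C(34,4) - C(5,1)·C(22,4) + C(5,2)·C(10,4) = 1·46376 - 5·7315 + 10·210 = 11901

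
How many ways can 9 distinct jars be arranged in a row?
9! = 362880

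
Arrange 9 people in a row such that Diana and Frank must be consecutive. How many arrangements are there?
Treat the 2 as one block: (9-2+1)! × 2! = 40320 × 2 = 80640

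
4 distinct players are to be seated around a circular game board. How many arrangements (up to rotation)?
Circular: fix one position, arrange the rest. (4-1)! = 6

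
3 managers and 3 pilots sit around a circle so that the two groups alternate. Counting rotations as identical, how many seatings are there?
Fix one of the managers: (3-1)! ways for the remaining managers, × 3! ways for the pilots = 2 × 6 = 12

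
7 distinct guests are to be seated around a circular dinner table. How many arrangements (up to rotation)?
Circular: fix one position, arrange the rest. (7-1)! = 720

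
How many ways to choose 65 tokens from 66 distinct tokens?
C(66,65) = 66!/(65!×1!) = 66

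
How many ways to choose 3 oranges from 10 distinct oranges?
C(10,3) = 10!/(3!×7!) = 120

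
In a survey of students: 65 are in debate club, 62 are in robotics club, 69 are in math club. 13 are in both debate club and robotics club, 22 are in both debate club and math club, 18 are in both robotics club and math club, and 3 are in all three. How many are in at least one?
|A∪B∪C| = 65+62+69-13-22-18+3 = 146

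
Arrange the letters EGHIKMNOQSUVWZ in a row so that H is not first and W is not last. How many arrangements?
By inclusion-exclusion: 14! - 2×(14-1)! + (14-2)! = 87178291200 - 12454041600 + 479001600 = 75203251200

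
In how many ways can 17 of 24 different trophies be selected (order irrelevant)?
C(24,17) = 24!/(17!×7!) = 346104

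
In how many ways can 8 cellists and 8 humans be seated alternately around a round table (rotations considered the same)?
Fix one of the cellists: (8-1)! ways for the remaining cellists, × 8! ways for the humans = 5040 × 40320 = 203212800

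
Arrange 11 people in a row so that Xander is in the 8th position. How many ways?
Fix one position: (11-1)! = 3628800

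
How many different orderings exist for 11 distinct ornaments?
11! = 39916800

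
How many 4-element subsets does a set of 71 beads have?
C(71,4) = 71!/(4!×67!) = 971635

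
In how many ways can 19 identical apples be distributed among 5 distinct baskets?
C(19+5-1, 5-1) = C(23, 4) = 8855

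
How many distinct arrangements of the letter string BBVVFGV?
7! / (1! × 2! × 1! × 3!) = 420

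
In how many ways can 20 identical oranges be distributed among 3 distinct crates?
C(20+3-1, 3-1) = C(22, 2) = 231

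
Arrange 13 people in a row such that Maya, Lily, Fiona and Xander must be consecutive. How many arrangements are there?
Treat the 4 as one block: (13-4+1)! × 4! = 3628800 × 24 = 87091200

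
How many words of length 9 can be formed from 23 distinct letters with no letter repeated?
P(23,9) = 23!/(23-9)! = 296541907200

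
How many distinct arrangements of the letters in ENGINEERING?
11! / (3! × 3! × 2! × 2! × 1!) = 277200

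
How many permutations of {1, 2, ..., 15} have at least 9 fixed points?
Exactly j fixed points: C(15,j)·!(15-j); sum over j ≥ 9 (derangement numbers via !m = (m-1)·(!(m-1) + !(m-2)): !0..!6 = 1, 0, 1, 2, 9, 44, 265). Σ_{j=9}^{15} C(15,j)·!(15-j) = C(15,9)·!6 + C(15,10)·!5 + C(15,11)·!4 + C(15,12)·!3 + C(15,13)·!2 + C(15,14)·!1 + C(15,15)·!0 = 5005·265 + 3003·44 + 1365·9 + 455·2 + 105·1 + 15·0 + 1·1 = 1471758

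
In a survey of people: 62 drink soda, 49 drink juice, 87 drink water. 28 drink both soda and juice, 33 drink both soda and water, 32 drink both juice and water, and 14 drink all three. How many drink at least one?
|A∪B∪C| = 62+49+87-28-33-32+14 = 119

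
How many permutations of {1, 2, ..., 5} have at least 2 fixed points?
Exactly j fixed points: C(5,j)·!(5-j); sum over j ≥ 2 (derangement numbers via !m = (m-1)·(!(m-1) + !(m-2)): !0..!3 = 1, 0, 1, 2). Σ_{j=2}^{5} C(5,j)·!(5-j) = C(5,2)·!3 + C(5,3)·!2 + C(5,4)·!1 + C(5,5)·!0 = 10·2 + 10·1 + 5·0 + 1·1 = 31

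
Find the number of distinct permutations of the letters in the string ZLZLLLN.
7! / (2! × 1! × 4!) = 105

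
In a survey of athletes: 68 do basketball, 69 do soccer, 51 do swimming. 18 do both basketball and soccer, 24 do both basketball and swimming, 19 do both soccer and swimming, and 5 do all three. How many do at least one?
|A∪B∪C| = 68+69+51-18-24-19+5 = 132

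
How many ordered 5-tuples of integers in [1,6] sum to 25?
Coefficient of x^25 in (x + x² + ... + x^6)^5. By inclusion-exclusion on dice exceeding 6: Σ_j (-1)^j C(5,j)·C(25-1-6j, 4) = C(5,0)·C(24,4) - C(5,1)·C(18,4) + C(5,2)·C(12,4) - C(5,3)·C(6,4) = 1·10626 - 5·3060 + 10·495 - 10·15 = 126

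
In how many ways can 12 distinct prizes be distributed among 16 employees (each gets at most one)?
P(16,12) = 16!/(16-12)! = 871782912000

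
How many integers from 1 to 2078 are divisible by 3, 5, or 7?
⌊2078/3⌋+⌊2078/5⌋+⌊2078/7⌋ - ⌊2078/15⌋-⌊2078/21⌋-⌊2078/35⌋ + ⌊2078/105⌋ = 692+415+296 - 138-98-59 + 19 = 1127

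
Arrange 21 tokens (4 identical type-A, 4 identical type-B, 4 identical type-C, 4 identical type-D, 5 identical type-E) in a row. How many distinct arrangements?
21! / (4! × 4! × 4! × 4! × 5!) = 1283268987000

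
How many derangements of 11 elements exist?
!11 = Σ_{j=0}^{11} (-1)^j·11!/j! = 39916800 - 39916800 + 19958400 - 6652800 + 1663200 - 332640 + 55440 - 7920 + 990 - 110 + 11 - 1 = 14684570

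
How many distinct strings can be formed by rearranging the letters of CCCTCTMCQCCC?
12! / (1! × 8! × 1! × 2!) = 5940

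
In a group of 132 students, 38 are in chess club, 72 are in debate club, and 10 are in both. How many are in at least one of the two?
|A∪B| = |A| + |B| - |A∩B| = 38 + 72 - 10 = 100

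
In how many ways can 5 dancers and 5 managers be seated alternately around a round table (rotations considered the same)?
Fix one of the dancers: (5-1)! ways for the remaining dancers, × 5! ways for the managers = 24 × 120 = 2880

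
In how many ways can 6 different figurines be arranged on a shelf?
6! = 720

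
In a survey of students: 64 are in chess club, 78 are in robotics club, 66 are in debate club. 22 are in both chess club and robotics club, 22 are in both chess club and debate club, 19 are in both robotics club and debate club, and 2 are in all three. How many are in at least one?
|A∪B∪C| = 64+78+66-22-22-19+2 = 147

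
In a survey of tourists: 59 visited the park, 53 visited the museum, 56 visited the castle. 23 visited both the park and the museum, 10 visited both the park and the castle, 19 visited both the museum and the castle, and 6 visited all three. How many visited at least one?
|A∪B∪C| = 59+53+56-23-10-19+6 = 122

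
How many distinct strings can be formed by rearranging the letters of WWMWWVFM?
8! / (1! × 4! × 2! × 1!) = 840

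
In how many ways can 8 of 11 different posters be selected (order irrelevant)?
C(11,8) = 11!/(8!×3!) = 165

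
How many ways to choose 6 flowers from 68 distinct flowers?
C(68,6) = 68!/(6!×62!) = 109453344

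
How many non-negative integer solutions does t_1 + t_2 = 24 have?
C(24+2-1, 2-1) = C(25, 1) = 25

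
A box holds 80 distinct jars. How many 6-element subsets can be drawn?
C(80,6) = 80!/(6!×74!) = 300500200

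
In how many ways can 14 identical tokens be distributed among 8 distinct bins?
C(14+8-1, 8-1) = C(21, 7) = 116280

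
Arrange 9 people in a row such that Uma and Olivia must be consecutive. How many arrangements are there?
Treat the 2 as one block: (9-2+1)! × 2! = 40320 × 2 = 80640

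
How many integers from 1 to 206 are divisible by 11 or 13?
⌊206/11⌋ + ⌊206/13⌋ - ⌊206/143⌋ = 18 + 15 - 1 = 32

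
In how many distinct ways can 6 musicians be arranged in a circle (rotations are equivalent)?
Circular: fix one position, arrange the rest. (6-1)! = 120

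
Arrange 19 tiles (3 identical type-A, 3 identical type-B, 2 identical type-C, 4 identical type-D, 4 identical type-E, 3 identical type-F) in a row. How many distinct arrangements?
19! / (3! × 3! × 2! × 4! × 4! × 3!) = 488864376000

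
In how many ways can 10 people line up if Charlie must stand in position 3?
Fix one position: (10-1)! = 362880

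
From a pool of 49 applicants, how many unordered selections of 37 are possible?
C(49,37) = 49!/(37!×12!) = 92263734836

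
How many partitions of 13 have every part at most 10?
Let r_j(i) = number of partitions of i into parts ≤ j, for i = 0..13. r_1(i) = 1 for all i; r_j(i) = r_{j-1}(i) + r_j(i-j). Rows j = 2..10: ≤2: 1 1 2 2 3 3 4 4 5 5 6 6 7 7; ≤3: 1 1 2 3 4 5 7 8 10 12 14 16 19 21; ≤4: 1 1 2 3 5 6 9 11 15 18 23 27 34 39; ≤5: 1 1 2 3 5 7 10 13 18 23 30 37 47 57; ≤6: 1 1 2 3 5 7 11 14 20 26 35 44 58 71; ≤7: 1 1 2 3 5 7 11 15 21 28 38 49 65 82; ≤8: 1 1 2 3 5 7 11 15 22 29 40 52 70 89; ≤9: 1 1 2 3 5 7 11 15 22 30 41 54 73 94; ≤10: 1 1 2 3 5 7 11 15 22 30 42 55 75 97. r_10(13) = 97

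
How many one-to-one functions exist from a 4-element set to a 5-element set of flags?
P(5,4) = 5!/(5-4)! = 120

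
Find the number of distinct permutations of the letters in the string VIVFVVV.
7! / (5! × 1! × 1!) = 42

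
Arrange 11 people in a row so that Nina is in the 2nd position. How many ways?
Fix one position: (11-1)! = 3628800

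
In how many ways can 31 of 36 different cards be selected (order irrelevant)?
C(36,31) = 36!/(31!×5!) = 376992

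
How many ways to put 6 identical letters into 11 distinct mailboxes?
C(6+11-1, 11-1) = C(16, 10) = 8008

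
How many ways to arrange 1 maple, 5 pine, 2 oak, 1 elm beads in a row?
9! / (1! × 5! × 2! × 1!) = 1512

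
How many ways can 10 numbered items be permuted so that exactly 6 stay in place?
Choose the 6 fixed points C(10,6) = 210, derange the rest: !4 = Σ_{j=0}^{4} (-1)^j·4!/j! = 24 - 24 + 12 - 4 + 1 = 9. Product = 210 × 9 = 1890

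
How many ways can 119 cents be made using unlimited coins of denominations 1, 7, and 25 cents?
Coefficient of x^119 in 1/(1-x^1) · 1/(1-x^7) · 1/(1-x^25). Case on j = number of 25-cent coins (j = 0..4); remainder r = 119 - 25j is made from {1,7} in ⌊r/7⌋+1 ways. r = 119, 94, 69, 44, 19 → 18 + 14 + 10 + 7 + 3 = 52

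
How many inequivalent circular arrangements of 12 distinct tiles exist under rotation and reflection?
(12-1)!/2 = 39916800/2 = 19958400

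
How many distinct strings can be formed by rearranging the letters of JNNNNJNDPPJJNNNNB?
17! / (9! × 2! × 1! × 4! × 1!) = 20420400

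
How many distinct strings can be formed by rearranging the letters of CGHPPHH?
7! / (1! × 1! × 2! × 3!) = 420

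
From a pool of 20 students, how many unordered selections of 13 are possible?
C(20,13) = 20!/(13!×7!) = 77520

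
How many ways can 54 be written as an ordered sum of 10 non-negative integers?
C(54+10-1, 10-1) = C(63, 9) = 23667689815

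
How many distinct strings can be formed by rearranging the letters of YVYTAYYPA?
9! / (1! × 1! × 2! × 1! × 4!) = 7560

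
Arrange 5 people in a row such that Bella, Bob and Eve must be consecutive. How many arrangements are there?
Treat the 3 as one block: (5-3+1)! × 3! = 6 × 6 = 36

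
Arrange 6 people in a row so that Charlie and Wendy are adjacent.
Treat as block: (6-1)! × 2! = 120 × 2 = 240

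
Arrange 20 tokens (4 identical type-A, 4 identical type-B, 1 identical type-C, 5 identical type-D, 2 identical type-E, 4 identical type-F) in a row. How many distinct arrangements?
20! / (4! × 4! × 1! × 5! × 2! × 4!) = 733296564000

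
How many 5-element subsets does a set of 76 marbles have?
C(76,5) = 76!/(5!×71!) = 18474840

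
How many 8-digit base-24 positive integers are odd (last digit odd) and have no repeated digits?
Last∈{1,3,5,7,9,11,13,15,17,19,21,23}. Last=0: 0. Last nonzero: 12×22×P(22,6) = 14182439040. Total = 14182439040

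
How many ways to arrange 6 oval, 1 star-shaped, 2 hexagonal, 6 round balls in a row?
15! / (6! × 1! × 2! × 6!) = 1261260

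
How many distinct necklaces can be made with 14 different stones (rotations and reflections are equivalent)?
(14-1)!/2 = 6227020800/2 = 3113510400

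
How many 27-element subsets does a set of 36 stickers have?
C(36,27) = 36!/(27!×9!) = 94143280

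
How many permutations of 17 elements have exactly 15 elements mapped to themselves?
Choose the 15 fixed points C(17,15) = 136, derange the rest: !2 = Σ_{j=0}^{2} (-1)^j·2!/j! = 2 - 2 + 1 = 1. Product = 136 × 1 = 136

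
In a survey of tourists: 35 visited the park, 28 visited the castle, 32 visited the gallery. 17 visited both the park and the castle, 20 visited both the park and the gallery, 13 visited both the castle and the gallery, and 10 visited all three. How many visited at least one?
|A∪B∪C| = 35+28+32-17-20-13+10 = 55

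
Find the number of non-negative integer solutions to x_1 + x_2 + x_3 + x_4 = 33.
C(33+4-1, 4-1) = C(36, 3) = 7140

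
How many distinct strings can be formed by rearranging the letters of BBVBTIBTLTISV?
13! / (4! × 1! × 1! × 2! × 2! × 3!) = 10810800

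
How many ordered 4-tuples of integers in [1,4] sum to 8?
Coefficient of x^8 in (x + x² + ... + x^4)^4. By inclusion-exclusion on dice exceeding 4: Σ_j (-1)^j C(4,j)·C(8-1-4j, 3) = C(4,0)·C(7,3) - C(4,1)·C(3,3) = 1·35 - 4·1 = 31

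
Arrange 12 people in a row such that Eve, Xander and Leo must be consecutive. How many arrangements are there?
Treat the 3 as one block: (12-3+1)! × 3! = 3628800 × 6 = 21772800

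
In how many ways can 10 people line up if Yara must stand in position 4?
Fix one position: (10-1)! = 362880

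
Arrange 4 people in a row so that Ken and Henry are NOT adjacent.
Total - adjacent = 4! - (4-1)!×2 = 24 - 12 = 12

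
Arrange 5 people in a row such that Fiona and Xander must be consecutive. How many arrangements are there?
Treat the 2 as one block: (5-2+1)! × 2! = 24 × 2 = 48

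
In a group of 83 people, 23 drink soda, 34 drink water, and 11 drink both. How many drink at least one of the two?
|A∪B| = |A| + |B| - |A∩B| = 23 + 34 - 11 = 46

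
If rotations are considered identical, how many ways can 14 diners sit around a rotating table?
Circular: fix one position, arrange the rest. (14-1)! = 6227020800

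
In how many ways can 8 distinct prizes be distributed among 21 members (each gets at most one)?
P(21,8) = 21!/(21-8)! = 8204716800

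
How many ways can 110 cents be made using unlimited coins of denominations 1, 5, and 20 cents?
Coefficient of x^110 in 1/(1-x^1) · 1/(1-x^5) · 1/(1-x^20). Case on j = number of 20-cent coins (j = 0..5); remainder r = 110 - 20j is made from {1,5} in ⌊r/5⌋+1 ways. r = 110, 90, 70, 50, 30, 10 → 23 + 19 + 15 + 11 + 7 + 3 = 78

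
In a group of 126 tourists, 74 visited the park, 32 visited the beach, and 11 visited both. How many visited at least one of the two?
|A∪B| = |A| + |B| - |A∩B| = 74 + 32 - 11 = 95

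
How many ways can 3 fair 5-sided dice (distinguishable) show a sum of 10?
Coefficient of x^10 in (x + x² + ... + x^5)^3. By inclusion-exclusion on dice exceeding 5: Σ_j (-1)^j C(3,j)·C(10-1-5j, 2) = C(3,0)·C(9,2) - C(3,1)·C(4,2) = 1·36 - 3·6 = 18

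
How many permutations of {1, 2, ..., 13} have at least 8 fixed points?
Exactly j fixed points: C(13,j)·!(13-j); sum over j ≥ 8 (derangement numbers via !m = (m-1)·(!(m-1) + !(m-2)): !0..!5 = 1, 0, 1, 2, 9, 44). Σ_{j=8}^{13} C(13,j)·!(13-j) = C(13,8)·!5 + C(13,9)·!4 + C(13,10)·!3 + C(13,11)·!2 + C(13,12)·!1 + C(13,13)·!0 = 1287·44 + 715·9 + 286·2 + 78·1 + 13·0 + 1·1 = 63714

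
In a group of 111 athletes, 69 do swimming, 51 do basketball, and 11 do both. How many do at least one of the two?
|A∪B| = |A| + |B| - |A∩B| = 69 + 51 - 11 = 109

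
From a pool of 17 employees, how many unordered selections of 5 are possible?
C(17,5) = 17!/(5!×12!) = 6188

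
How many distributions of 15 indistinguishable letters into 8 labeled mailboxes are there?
C(15+8-1, 8-1) = C(22, 7) = 170544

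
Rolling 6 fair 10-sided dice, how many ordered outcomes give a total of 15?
Coefficient of x^15 in (x + x² + ... + x^10)^6. By inclusion-exclusion on dice exceeding 10: Σ_j (-1)^j C(6,j)·C(15-1-10j, 5) = C(6,0)·C(14,5) = 1·2002 = 2002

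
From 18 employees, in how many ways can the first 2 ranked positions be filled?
P(18,2) = 18!/(18-2)! = 306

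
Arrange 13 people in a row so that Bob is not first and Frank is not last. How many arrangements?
By inclusion-exclusion: 13! - 2×(13-1)! + (13-2)! = 6227020800 - 958003200 + 39916800 = 5308934400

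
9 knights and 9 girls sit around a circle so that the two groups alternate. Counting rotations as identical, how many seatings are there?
Fix one of the knights: (9-1)! ways for the remaining knights, × 9! ways for the girls = 40320 × 362880 = 14631321600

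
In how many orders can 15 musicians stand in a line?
15! = 1307674368000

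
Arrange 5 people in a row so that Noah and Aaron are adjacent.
Treat as block: (5-1)! × 2! = 24 × 2 = 48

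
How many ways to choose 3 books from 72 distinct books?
C(72,3) = 72!/(3!×69!) = 59640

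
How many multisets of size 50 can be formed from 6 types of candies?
C(50+6-1, 6-1) = C(55, 5) = 3478761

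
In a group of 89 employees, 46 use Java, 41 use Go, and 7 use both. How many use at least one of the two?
|A∪B| = |A| + |B| - |A∩B| = 46 + 41 - 7 = 80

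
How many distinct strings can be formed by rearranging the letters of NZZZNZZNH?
9! / (3! × 5! × 1!) = 504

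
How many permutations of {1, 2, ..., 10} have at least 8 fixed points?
Exactly j fixed points: C(10,j)·!(10-j); sum over j ≥ 8 (derangement numbers via !m = (m-1)·(!(m-1) + !(m-2)): !0..!2 = 1, 0, 1). Σ_{j=8}^{10} C(10,j)·!(10-j) = C(10,8)·!2 + C(10,9)·!1 + C(10,10)·!0 = 45·1 + 10·0 + 1·1 = 46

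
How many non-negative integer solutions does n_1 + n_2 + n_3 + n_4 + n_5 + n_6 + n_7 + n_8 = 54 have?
C(54+8-1, 8-1) = C(61, 7) = 436270780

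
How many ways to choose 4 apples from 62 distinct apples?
C(62,4) = 62!/(4!×58!) = 557845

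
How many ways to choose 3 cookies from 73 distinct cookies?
C(73,3) = 73!/(3!×70!) = 62196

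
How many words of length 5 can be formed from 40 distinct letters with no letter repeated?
P(40,5) = 40!/(40-5)! = 78960960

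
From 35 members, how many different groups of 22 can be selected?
C(35,22) = 35!/(22!×13!) = 1476337800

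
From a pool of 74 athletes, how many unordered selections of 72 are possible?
C(74,72) = 74!/(72!×2!) = 2701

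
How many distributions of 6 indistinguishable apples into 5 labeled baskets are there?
C(6+5-1, 5-1) = C(10, 4) = 210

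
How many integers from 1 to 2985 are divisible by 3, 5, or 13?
⌊2985/3⌋+⌊2985/5⌋+⌊2985/13⌋ - ⌊2985/15⌋-⌊2985/39⌋-⌊2985/65⌋ + ⌊2985/195⌋ = 995+597+229 - 199-76-45 + 15 = 1516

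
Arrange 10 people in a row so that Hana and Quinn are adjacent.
Treat as block: (10-1)! × 2! = 362880 × 2 = 725760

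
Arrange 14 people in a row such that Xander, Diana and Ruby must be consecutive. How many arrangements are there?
Treat the 3 as one block: (14-3+1)! × 3! = 479001600 × 6 = 2874009600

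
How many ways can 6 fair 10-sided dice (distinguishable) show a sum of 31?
Coefficient of x^31 in (x + x² + ... + x^10)^6. By inclusion-exclusion on dice exceeding 10: Σ_j (-1)^j C(6,j)·C(31-1-10j, 5) = C(6,0)·C(30,5) - C(6,1)·C(20,5) + C(6,2)·C(10,5) = 1·142506 - 6·15504 + 15·252 = 53262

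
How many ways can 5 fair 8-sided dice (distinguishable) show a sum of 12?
Coefficient of x^12 in (x + x² + ... + x^8)^5. By inclusion-exclusion on dice exceeding 8: Σ_j (-1)^j C(5,j)·C(12-1-8j, 4) = C(5,0)·C(11,4) = 1·330 = 330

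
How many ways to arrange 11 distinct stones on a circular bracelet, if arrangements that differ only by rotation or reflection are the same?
(11-1)!/2 = 3628800/2 = 1814400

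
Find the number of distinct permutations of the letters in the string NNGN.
4! / (3! × 1!) = 4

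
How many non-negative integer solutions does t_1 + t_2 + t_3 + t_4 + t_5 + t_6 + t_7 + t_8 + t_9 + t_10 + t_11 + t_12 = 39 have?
C(39+12-1, 12-1) = C(50, 11) = 37353738800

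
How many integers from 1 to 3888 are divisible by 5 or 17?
⌊3888/5⌋ + ⌊3888/17⌋ - ⌊3888/85⌋ = 777 + 228 - 45 = 960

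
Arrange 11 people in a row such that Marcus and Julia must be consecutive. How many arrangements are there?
Treat the 2 as one block: (11-2+1)! × 2! = 3628800 × 2 = 7257600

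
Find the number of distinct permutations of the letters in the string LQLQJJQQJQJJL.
13! / (5! × 3! × 5!) = 72072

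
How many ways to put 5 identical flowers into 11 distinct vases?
C(5+11-1, 11-1) = C(15, 10) = 3003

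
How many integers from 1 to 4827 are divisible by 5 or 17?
⌊4827/5⌋ + ⌊4827/17⌋ - ⌊4827/85⌋ = 965 + 283 - 56 = 1192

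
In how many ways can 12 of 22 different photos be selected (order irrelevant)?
C(22,12) = 22!/(12!×10!) = 646646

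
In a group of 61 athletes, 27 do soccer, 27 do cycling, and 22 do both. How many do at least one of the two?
|A∪B| = |A| + |B| - |A∩B| = 27 + 27 - 22 = 32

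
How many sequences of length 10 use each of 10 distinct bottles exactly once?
10! = 3628800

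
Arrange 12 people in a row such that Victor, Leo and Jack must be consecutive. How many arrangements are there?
Treat the 3 as one block: (12-3+1)! × 3! = 3628800 × 6 = 21772800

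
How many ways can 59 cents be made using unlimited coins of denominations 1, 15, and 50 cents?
Coefficient of x^59 in 1/(1-x^1) · 1/(1-x^15) · 1/(1-x^50). Case on j = number of 50-cent coins (j = 0..1); remainder r = 59 - 50j is made from {1,15} in ⌊r/15⌋+1 ways. r = 59, 9 → 4 + 1 = 5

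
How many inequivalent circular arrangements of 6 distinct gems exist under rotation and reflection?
(6-1)!/2 = 120/2 = 60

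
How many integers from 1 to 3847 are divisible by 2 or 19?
⌊3847/2⌋ + ⌊3847/19⌋ - ⌊3847/38⌋ = 1923 + 202 - 101 = 2024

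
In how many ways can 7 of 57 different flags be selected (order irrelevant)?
C(57,7) = 57!/(7!×50!) = 264385836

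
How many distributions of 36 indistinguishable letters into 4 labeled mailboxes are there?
C(36+4-1, 4-1) = C(39, 3) = 9139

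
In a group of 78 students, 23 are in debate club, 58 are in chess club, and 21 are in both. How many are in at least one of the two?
|A∪B| = |A| + |B| - |A∩B| = 23 + 58 - 21 = 60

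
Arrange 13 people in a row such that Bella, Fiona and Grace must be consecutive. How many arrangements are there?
Treat the 3 as one block: (13-3+1)! × 3! = 39916800 × 6 = 239500800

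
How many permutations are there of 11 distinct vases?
11! = 39916800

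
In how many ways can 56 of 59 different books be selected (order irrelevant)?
C(59,56) = 59!/(56!×3!) = 32509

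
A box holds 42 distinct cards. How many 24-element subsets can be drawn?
C(42,24) = 42!/(24!×18!) = 353697121050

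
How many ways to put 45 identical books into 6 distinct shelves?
C(45+6-1, 6-1) = C(50, 5) = 2118760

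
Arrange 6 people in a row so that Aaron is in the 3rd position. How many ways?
Fix one position: (6-1)! = 120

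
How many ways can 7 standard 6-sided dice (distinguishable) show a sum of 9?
Coefficient of x^9 in (x + x² + ... + x^6)^7. By inclusion-exclusion on dice exceeding 6: Σ_j (-1)^j C(7,j)·C(9-1-6j, 6) = C(7,0)·C(8,6) = 1·28 = 28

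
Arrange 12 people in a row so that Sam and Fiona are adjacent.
Treat as block: (12-1)! × 2! = 39916800 × 2 = 79833600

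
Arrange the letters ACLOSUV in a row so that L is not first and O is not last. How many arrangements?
By inclusion-exclusion: 7! - 2×(7-1)! + (7-2)! = 5040 - 1440 + 120 = 3720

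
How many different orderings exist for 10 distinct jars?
10! = 3628800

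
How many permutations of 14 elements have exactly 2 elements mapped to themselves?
Choose the 2 fixed points C(14,2) = 91, derange the rest: !12 = Σ_{j=0}^{12} (-1)^j·12!/j! = 479001600 - 479001600 + 239500800 - 79833600 + 19958400 - 3991680 + 665280 - 95040 + 11880 - 1320 + 132 - 12 + 1 = 176214841. Product = 91 × 176214841 = 16035550531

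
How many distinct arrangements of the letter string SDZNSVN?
7! / (1! × 2! × 1! × 2! × 1!) = 1260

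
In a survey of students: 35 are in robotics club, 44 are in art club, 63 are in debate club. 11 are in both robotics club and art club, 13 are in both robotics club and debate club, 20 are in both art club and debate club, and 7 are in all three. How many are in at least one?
|A∪B∪C| = 35+44+63-11-13-20+7 = 105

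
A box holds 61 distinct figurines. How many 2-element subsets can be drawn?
C(61,2) = 61!/(2!×59!) = 1830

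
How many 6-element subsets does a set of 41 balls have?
C(41,6) = 41!/(6!×35!) = 4496388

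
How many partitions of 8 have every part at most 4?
Let r_j(i) = number of partitions of i into parts ≤ j, for i = 0..8. r_1(i) = 1 for all i; r_j(i) = r_{j-1}(i) + r_j(i-j). Rows j = 2..4: ≤2: 1 1 2 2 3 3 4 4 5; ≤3: 1 1 2 3 4 5 7 8 10; ≤4: 1 1 2 3 5 6 9 11 15. r_4(8) = 15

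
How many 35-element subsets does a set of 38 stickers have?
C(38,35) = 38!/(35!×3!) = 8436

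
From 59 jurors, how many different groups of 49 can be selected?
C(59,49) = 59!/(49!×10!) = 62828356305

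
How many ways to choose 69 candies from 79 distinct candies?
C(79,69) = 79!/(69!×10!) = 1440680596355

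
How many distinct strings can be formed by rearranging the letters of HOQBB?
5! / (1! × 1! × 2! × 1!) = 60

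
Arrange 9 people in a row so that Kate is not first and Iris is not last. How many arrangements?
By inclusion-exclusion: 9! - 2×(9-1)! + (9-2)! = 362880 - 80640 + 5040 = 287280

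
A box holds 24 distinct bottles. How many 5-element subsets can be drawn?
C(24,5) = 24!/(5!×19!) = 42504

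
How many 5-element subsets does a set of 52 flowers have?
C(52,5) = 52!/(5!×47!) = 2598960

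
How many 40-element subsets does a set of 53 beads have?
C(53,40) = 53!/(40!×13!) = 841392966470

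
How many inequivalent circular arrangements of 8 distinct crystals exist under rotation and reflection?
(8-1)!/2 = 5040/2 = 2520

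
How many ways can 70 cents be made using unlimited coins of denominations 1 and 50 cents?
Coefficient of x^70 in 1/(1-x^1) · 1/(1-x^50). Use j coins of 50 for j = 0..⌊70/50⌋ = 1, the rest in 1s: 1 + 1 = 2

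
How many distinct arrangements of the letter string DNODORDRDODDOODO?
16! / (2! × 6! × 7! × 1!) = 2882880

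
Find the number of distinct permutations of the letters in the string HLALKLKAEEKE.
12! / (2! × 3! × 3! × 3! × 1!) = 1108800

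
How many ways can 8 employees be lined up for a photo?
8! = 40320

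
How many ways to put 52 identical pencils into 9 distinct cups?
C(52+9-1, 9-1) = C(60, 8) = 2558620845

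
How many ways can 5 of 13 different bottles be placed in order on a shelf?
P(13,5) = 13!/(13-5)! = 154440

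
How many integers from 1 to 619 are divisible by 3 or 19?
⌊619/3⌋ + ⌊619/19⌋ - ⌊619/57⌋ = 206 + 32 - 10 = 228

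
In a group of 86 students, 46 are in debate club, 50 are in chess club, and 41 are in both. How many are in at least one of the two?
|A∪B| = |A| + |B| - |A∩B| = 46 + 50 - 41 = 55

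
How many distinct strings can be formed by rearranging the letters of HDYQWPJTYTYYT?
13! / (1! × 1! × 1! × 1! × 4! × 1! × 3! × 1!) = 43243200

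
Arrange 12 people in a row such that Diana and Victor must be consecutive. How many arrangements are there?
Treat the 2 as one block: (12-2+1)! × 2! = 39916800 × 2 = 79833600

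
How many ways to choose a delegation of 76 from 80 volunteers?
C(80,76) = 80!/(76!×4!) = 1581580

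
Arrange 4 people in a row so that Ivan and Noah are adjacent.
Treat as block: (4-1)! × 2! = 6 × 2 = 12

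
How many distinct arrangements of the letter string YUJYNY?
6! / (1! × 3! × 1! × 1!) = 120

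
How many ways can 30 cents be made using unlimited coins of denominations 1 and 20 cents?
Coefficient of x^30 in 1/(1-x^1) · 1/(1-x^20). Use j coins of 20 for j = 0..⌊30/20⌋ = 1, the rest in 1s: 1 + 1 = 2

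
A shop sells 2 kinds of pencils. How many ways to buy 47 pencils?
C(47+2-1, 2-1) = C(48, 1) = 48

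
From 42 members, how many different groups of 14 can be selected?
C(42,14) = 42!/(14!×28!) = 52860229080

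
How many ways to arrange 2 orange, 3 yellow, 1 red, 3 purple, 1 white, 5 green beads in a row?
15! / (2! × 3! × 1! × 3! × 1! × 5!) = 151351200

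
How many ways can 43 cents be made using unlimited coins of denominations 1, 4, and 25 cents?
Coefficient of x^43 in 1/(1-x^1) · 1/(1-x^4) · 1/(1-x^25). Case on j = number of 25-cent coins (j = 0..1); remainder r = 43 - 25j is made from {1,4} in ⌊r/4⌋+1 ways. r = 43, 18 → 11 + 5 = 16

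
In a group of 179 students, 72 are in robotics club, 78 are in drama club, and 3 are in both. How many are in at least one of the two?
|A∪B| = |A| + |B| - |A∩B| = 72 + 78 - 3 = 147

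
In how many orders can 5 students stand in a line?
5! = 120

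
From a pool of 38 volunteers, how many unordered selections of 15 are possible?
C(38,15) = 38!/(15!×23!) = 15471286560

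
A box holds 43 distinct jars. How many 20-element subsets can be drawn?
C(43,20) = 43!/(20!×23!) = 960566918220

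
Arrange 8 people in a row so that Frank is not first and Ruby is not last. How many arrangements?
By inclusion-exclusion: 8! - 2×(8-1)! + (8-2)! = 40320 - 10080 + 720 = 30960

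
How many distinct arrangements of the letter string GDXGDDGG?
8! / (1! × 3! × 4!) = 280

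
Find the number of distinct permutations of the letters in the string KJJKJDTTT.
9! / (1! × 2! × 3! × 3!) = 5040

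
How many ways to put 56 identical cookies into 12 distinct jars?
C(56+12-1, 12-1) = C(67, 11) = 1285063345176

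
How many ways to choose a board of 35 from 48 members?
C(48,35) = 48!/(35!×13!) = 192928249296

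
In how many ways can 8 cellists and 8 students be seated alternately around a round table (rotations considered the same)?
Fix one of the cellists: (8-1)! ways for the remaining cellists, × 8! ways for the students = 5040 × 40320 = 203212800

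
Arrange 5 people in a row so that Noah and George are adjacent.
Treat as block: (5-1)! × 2! = 24 × 2 = 48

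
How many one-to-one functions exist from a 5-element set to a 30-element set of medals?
P(30,5) = 30!/(30-5)! = 17100720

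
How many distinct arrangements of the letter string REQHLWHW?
8! / (1! × 2! × 1! × 1! × 2! × 1!) = 10080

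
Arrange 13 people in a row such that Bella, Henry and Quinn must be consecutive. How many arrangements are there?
Treat the 3 as one block: (13-3+1)! × 3! = 39916800 × 6 = 239500800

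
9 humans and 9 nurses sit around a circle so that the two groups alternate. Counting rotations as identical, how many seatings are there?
Fix one of the humans: (9-1)! ways for the remaining humans, × 9! ways for the nurses = 40320 × 362880 = 14631321600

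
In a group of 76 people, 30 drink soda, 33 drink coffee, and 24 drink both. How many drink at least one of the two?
|A∪B| = |A| + |B| - |A∩B| = 30 + 33 - 24 = 39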